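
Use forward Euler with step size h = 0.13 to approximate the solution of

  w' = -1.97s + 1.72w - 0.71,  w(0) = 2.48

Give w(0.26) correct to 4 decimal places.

Euler: w_{n+1} = w_n + h·f(s_n, w_n).
s=0.000000, w=2.480000: f=3.555600 → w ← 2.480000 + 0.13·3.555600 = 2.942228
s=0.130000, w=2.942228: f=4.094532 → w ← 2.942228 + 0.13·4.094532 = 3.474517
w(0.26) ≈ 3.4745

3.4745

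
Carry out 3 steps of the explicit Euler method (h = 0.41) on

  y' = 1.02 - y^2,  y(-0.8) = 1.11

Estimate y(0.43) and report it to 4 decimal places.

Euler: y_{n+1} = y_n + h·f(t_n, y_n).
t=-0.800000, y=1.110000: f=-0.212100 → y ← 1.110000 + 0.41·(-0.212100) = 1.023039
t=-0.390000, y=1.023039: f=-0.026609 → y ← 1.023039 + 0.41·(-0.026609) = 1.012129
t=0.020000, y=1.012129: f=-0.004406 → y ← 1.012129 + 0.41·(-0.004406) = 1.010323
y(0.43) ≈ 1.0103

1.0103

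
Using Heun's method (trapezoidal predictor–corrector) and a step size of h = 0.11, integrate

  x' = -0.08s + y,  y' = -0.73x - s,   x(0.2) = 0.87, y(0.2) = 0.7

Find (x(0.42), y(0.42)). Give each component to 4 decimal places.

0.9964, 0.4809

Heun on (x,y): k1 = f(s_n, state_n); k2 = f(s_n + h, state_n + h·k1); state_{n+1} = state_n + (h/2)·(k1 + k2).
0.200000: (0.870000, 0.700000)
  k1 = (0.684000, -0.835100)
  predictor → (0.945240, 0.608139)
  k2 = (0.583339, -1.000025)
  → (0.939704, 0.599068)
0.310000: (0.939704, 0.599068)
  k1 = (0.574268, -0.995984)
  predictor → (1.002873, 0.489510)
  k2 = (0.455910, -1.152097)
  → (0.996363, 0.480924)
(x(0.42), y(0.42)) ≈ (0.9964, 0.4809)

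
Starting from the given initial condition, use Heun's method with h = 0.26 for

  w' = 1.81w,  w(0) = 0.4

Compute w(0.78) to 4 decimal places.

1.5817

Heun: k1 = f(x_n, w_n); k2 = f(x_n + h, w_n + h·k1); w_{n+1} = w_n + (h/2)·(k1 + k2).
x=0.000000, w=0.400000:
  k1 = f(0.000000, 0.400000) = 0.724000
  k2 = f(0.260000, 0.588240) = 1.064714
  w ← 0.400000 + (0.26/2)·(0.724000 + 1.064714) = 0.632533
x=0.260000, w=0.632533:
  k1 = f(0.260000, 0.632533) = 1.144884
  k2 = f(0.520000, 0.930203) = 1.683667
  w ← 0.632533 + (0.26/2)·(1.144884 + 1.683667) = 1.000245
x=0.520000, w=1.000245:
  k1 = f(0.520000, 1.000245) = 1.810443
  k2 = f(0.780000, 1.470960) = 2.662437
  w ← 1.000245 + (0.26/2)·(1.810443 + 2.662437) = 1.581719
w(0.78) ≈ 1.5817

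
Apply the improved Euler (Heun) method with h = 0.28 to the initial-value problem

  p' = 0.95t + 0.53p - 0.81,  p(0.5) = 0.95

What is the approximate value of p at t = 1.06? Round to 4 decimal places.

Heun: k1 = f(t_n, p_n); k2 = f(t_n + h, p_n + h·k1); p_{n+1} = p_n + (h/2)·(k1 + k2).
t=0.500000, p=0.950000:
  k1 = f(0.500000, 0.950000) = 0.168500
  k2 = f(0.780000, 0.997180) = 0.459505
  p ← 0.950000 + (0.28/2)·(0.168500 + 0.459505) = 1.037921
t=0.780000, p=1.037921:
  k1 = f(0.780000, 1.037921) = 0.481098
  k2 = f(1.060000, 1.172628) = 0.818493
  p ← 1.037921 + (0.28/2)·(0.481098 + 0.818493) = 1.219863
p(1.06) ≈ 1.2199

1.2199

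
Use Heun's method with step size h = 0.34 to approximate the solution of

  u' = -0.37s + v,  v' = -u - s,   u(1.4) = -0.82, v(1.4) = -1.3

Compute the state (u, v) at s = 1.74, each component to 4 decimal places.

-1.4930, -1.4499

Heun on (u,v): k1 = f(s_n, state_n); k2 = f(s_n + h, state_n + h·k1); state_{n+1} = state_n + (h/2)·(k1 + k2).
1.400000: (-0.820000, -1.300000)
  k1 = (-1.818000, -0.580000)
  predictor → (-1.438120, -1.497200)
  k2 = (-2.141000, -0.301880)
  → (-1.493030, -1.449920)
(u(1.74), v(1.74)) ≈ (-1.4930, -1.4499)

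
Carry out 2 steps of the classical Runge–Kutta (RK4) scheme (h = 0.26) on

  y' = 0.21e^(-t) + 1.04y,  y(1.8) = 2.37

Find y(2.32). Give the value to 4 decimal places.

RK4: k1 = f(t_n, y_n); k2 = f(t_n + h/2, y_n + (h/2)·k1); k3 = f(t_n + h/2, y_n + (h/2)·k2); k4 = f(t_n + h, y_n + h·k3); y_{n+1} = y_n + (h/6)·(k1 + 2k2 + 2k3 + k4).
t=1.800000, y=2.370000:
  k1 = f(1.800000, 2.370000) = 2.499513
  k2 = f(1.930000, 2.694937) = 2.833215
  k3 = f(1.930000, 2.738318) = 2.878332
  k4 = f(2.060000, 3.118366) = 3.269866
  y ← 2.370000 + (0.26/6)·(k1 + 2k2 + 2k3 + k4) = 3.115007
t=2.060000, y=3.115007:
  k1 = f(2.060000, 3.115007) = 3.266373
  k2 = f(2.190000, 3.539636) = 3.704724
  k3 = f(2.190000, 3.596621) = 3.763989
  k4 = f(2.320000, 4.093644) = 4.278027
  y ← 3.115007 + (0.26/6)·(k1 + 2k2 + 2k3 + k4) = 4.089220
y(2.32) ≈ 4.0892

4.0892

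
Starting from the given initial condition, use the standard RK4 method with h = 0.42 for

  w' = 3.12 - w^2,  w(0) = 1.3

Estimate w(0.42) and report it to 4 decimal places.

1.6338

RK4: k1 = f(s_n, w_n); k2 = f(s_n + h/2, w_n + (h/2)·k1); k3 = f(s_n + h/2, w_n + (h/2)·k2); k4 = f(s_n + h, w_n + h·k3); w_{n+1} = w_n + (h/6)·(k1 + 2k2 + 2k3 + k4).
s=0.000000, w=1.300000:
  k1 = f(0.000000, 1.300000) = 1.430000
  k2 = f(0.210000, 1.600300) = 0.559040
  k3 = f(0.210000, 1.417398) = 1.110982
  k4 = f(0.420000, 1.766612) = -0.000919
  w ← 1.300000 + (0.42/6)·(k1 + 2k2 + 2k3 + k4) = 1.633839
w(0.42) ≈ 1.6338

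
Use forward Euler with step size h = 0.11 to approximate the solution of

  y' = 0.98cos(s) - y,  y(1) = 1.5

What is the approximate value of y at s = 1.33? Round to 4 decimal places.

Euler: y_{n+1} = y_n + h·f(s_n, y_n).
s=1.000000, y=1.500000: f=-0.970504 → y ← 1.500000 + 0.11·(-0.970504) = 1.393245
s=1.110000, y=1.393245: f=-0.957476 → y ← 1.393245 + 0.11·(-0.957476) = 1.287922
s=1.220000, y=1.287922: f=-0.951149 → y ← 1.287922 + 0.11·(-0.951149) = 1.183296
y(1.33) ≈ 1.1833

1.1833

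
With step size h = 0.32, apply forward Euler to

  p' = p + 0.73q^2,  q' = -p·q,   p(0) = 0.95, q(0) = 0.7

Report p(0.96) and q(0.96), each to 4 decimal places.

2.4751, 0.1107

Euler on (p,q): p_{n+1} = p_n + h·p', q_{n+1} = q_n + h·q'.
0.000000: (0.950000, 0.700000); f=(1.307700, -0.665000) → (1.368464, 0.487200)
0.320000: (1.368464, 0.487200); f=(1.541740, -0.666716) → (1.861821, 0.273851)
0.640000: (1.861821, 0.273851); f=(1.916567, -0.509861) → (2.475122, 0.110695)
(p(0.96), q(0.96)) ≈ (2.4751, 0.1107)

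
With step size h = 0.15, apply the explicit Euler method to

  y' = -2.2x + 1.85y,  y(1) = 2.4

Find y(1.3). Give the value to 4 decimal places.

Euler: y_{n+1} = y_n + h·f(x_n, y_n).
x=1.000000, y=2.400000: f=2.240000 → y ← 2.400000 + 0.15·2.240000 = 2.736000
x=1.150000, y=2.736000: f=2.531600 → y ← 2.736000 + 0.15·2.531600 = 3.115740
y(1.3) ≈ 3.1157

3.1157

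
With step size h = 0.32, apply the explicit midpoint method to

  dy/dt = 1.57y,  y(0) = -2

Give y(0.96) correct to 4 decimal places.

-8.6392

Midpoint: k1 = f(t_n, y_n); k2 = f(t_n + h/2, y_n + (h/2)·k1); y_{n+1} = y_n + h·k2.
t=0.000000, y=-2.000000:
  k1 = f(0.000000, -2.000000) = -3.140000
  k2 = f(0.160000, -2.502400) = -3.928768
  y ← -2.000000 + 0.32·(-3.928768) = -3.257206
t=0.320000, y=-3.257206:
  k1 = f(0.320000, -3.257206) = -5.113813
  k2 = f(0.480000, -4.075416) = -6.398403
  y ← -3.257206 + 0.32·(-6.398403) = -5.304695
t=0.640000, y=-5.304695:
  k1 = f(0.640000, -5.304695) = -8.328371
  k2 = f(0.800000, -6.637234) = -10.420457
  y ← -5.304695 + 0.32·(-10.420457) = -8.639241
y(0.96) ≈ -8.6392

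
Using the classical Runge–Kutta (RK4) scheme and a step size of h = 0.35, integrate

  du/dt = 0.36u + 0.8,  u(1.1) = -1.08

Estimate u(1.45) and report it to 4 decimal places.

RK4: k1 = f(t_n, u_n); k2 = f(t_n + h/2, u_n + (h/2)·k1); k3 = f(t_n + h/2, u_n + (h/2)·k2); k4 = f(t_n + h, u_n + h·k3); u_{n+1} = u_n + (h/6)·(k1 + 2k2 + 2k3 + k4).
t=1.100000, u=-1.080000:
  k1 = f(1.100000, -1.080000) = 0.411200
  k2 = f(1.275000, -1.008040) = 0.437106
  k3 = f(1.275000, -1.003507) = 0.438738
  k4 = f(1.450000, -0.926442) = 0.466481
  u ← -1.080000 + (0.35/6)·(k1 + 2k2 + 2k3 + k4) = -0.926620
u(1.45) ≈ -0.9266

-0.9266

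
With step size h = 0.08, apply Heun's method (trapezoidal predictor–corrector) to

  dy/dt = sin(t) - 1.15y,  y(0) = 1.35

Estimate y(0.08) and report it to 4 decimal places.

Heun: k1 = f(t_n, y_n); k2 = f(t_n + h, y_n + h·k1); y_{n+1} = y_n + (h/2)·(k1 + k2).
t=0.000000, y=1.350000:
  k1 = f(0.000000, 1.350000) = -1.552500
  k2 = f(0.080000, 1.225800) = -1.329755
  y ← 1.350000 + (0.08/2)·(-1.552500 + (-1.329755)) = 1.234710
y(0.08) ≈ 1.2347

1.2347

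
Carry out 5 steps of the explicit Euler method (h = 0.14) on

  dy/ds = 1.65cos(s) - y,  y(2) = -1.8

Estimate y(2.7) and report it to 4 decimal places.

Euler: y_{n+1} = y_n + h·f(s_n, y_n).
s=2.000000, y=-1.800000: f=1.113358 → y ← -1.800000 + 0.14·1.113358 = -1.644130
s=2.140000, y=-1.644130: f=0.754844 → y ← -1.644130 + 0.14·0.754844 = -1.538452
s=2.280000, y=-1.538452: f=0.463923 → y ← -1.538452 + 0.14·0.463923 = -1.473503
s=2.420000, y=-1.473503: f=0.234758 → y ← -1.473503 + 0.14·0.234758 = -1.440637
s=2.560000, y=-1.440637: f=0.061915 → y ← -1.440637 + 0.14·0.061915 = -1.431968
y(2.7) ≈ -1.4320

-1.4320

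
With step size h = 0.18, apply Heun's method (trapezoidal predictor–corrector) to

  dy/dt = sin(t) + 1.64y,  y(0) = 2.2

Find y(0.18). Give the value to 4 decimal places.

Heun: k1 = f(t_n, y_n); k2 = f(t_n + h, y_n + h·k1); y_{n+1} = y_n + (h/2)·(k1 + k2).
t=0.000000, y=2.200000:
  k1 = f(0.000000, 2.200000) = 3.608000
  k2 = f(0.180000, 2.849440) = 4.852111
  y ← 2.200000 + (0.18/2)·(3.608000 + 4.852111) = 2.961410
y(0.18) ≈ 2.9614

2.9614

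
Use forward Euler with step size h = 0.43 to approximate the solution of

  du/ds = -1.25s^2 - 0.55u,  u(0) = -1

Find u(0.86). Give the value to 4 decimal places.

-0.6823

Euler: u_{n+1} = u_n + h·f(s_n, u_n).
s=0.000000, u=-1.000000: f=0.550000 → u ← -1.000000 + 0.43·0.550000 = -0.763500
s=0.430000, u=-0.763500: f=0.188800 → u ← -0.763500 + 0.43·0.188800 = -0.682316
u(0.86) ≈ -0.6823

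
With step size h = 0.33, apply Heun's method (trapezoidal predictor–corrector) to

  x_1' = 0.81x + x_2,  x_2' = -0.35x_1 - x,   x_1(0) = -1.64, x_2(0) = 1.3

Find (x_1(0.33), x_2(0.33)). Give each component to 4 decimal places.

-1.1356, 1.4102

Heun on (x_1,x_2): k1 = f(x_n, state_n); k2 = f(x_n + h, state_n + h·k1); state_{n+1} = state_n + (h/2)·(k1 + k2).
0.000000: (-1.640000, 1.300000)
  k1 = (1.300000, 0.574000)
  predictor → (-1.211000, 1.489420)
  k2 = (1.756720, 0.093850)
  → (-1.135641, 1.410195)
(x_1(0.33), x_2(0.33)) ≈ (-1.1356, 1.4102)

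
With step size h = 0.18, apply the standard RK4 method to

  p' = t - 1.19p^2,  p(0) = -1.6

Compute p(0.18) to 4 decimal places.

RK4: k1 = f(t_n, p_n); k2 = f(t_n + h/2, p_n + (h/2)·k1); k3 = f(t_n + h/2, p_n + (h/2)·k2); k4 = f(t_n + h, p_n + h·k3); p_{n+1} = p_n + (h/6)·(k1 + 2k2 + 2k3 + k4).
t=0.000000, p=-1.600000:
  k1 = f(0.000000, -1.600000) = -3.046400
  k2 = f(0.090000, -1.874176) = -4.089917
  k3 = f(0.090000, -1.968093) = -4.519332
  k4 = f(0.180000, -2.413480) = -6.751613
  p ← -1.600000 + (0.18/6)·(k1 + 2k2 + 2k3 + k4) = -2.410495
p(0.18) ≈ -2.4105

-2.4105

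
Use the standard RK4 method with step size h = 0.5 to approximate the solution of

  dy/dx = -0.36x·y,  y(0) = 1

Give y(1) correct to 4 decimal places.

0.8353

RK4: k1 = f(x_n, y_n); k2 = f(x_n + h/2, y_n + (h/2)·k1); k3 = f(x_n + h/2, y_n + (h/2)·k2); k4 = f(x_n + h, y_n + h·k3); y_{n+1} = y_n + (h/6)·(k1 + 2k2 + 2k3 + k4).
x=0.000000, y=1.000000:
  k1 = f(0.000000, 1.000000) = 0.000000
  k2 = f(0.250000, 1.000000) = -0.090000
  k3 = f(0.250000, 0.977500) = -0.087975
  k4 = f(0.500000, 0.956013) = -0.172082
  y ← 1.000000 + (0.5/6)·(k1 + 2k2 + 2k3 + k4) = 0.955997
x=0.500000, y=0.955997:
  k1 = f(0.500000, 0.955997) = -0.172080
  k2 = f(0.750000, 0.912977) = -0.246504
  k3 = f(0.750000, 0.894371) = -0.241480
  k4 = f(1.000000, 0.835257) = -0.300693
  y ← 0.955997 + (0.5/6)·(k1 + 2k2 + 2k3 + k4) = 0.835269
y(1) ≈ 0.8353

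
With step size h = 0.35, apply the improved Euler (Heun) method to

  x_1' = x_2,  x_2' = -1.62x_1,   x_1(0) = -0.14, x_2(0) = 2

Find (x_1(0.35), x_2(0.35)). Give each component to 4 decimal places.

Heun on (x_1,x_2): k1 = f(s_n, state_n); k2 = f(s_n + h, state_n + h·k1); state_{n+1} = state_n + (h/2)·(k1 + k2).
0.000000: (-0.140000, 2.000000)
  k1 = (2.000000, 0.226800)
  predictor → (0.560000, 2.079380)
  k2 = (2.079380, -0.907200)
  → (0.573891, 1.880930)
(x_1(0.35), x_2(0.35)) ≈ (0.5739, 1.8809)

0.5739, 1.8809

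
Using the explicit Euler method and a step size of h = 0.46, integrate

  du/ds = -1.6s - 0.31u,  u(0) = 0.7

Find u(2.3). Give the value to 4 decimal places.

-2.6119

Euler: u_{n+1} = u_n + h·f(s_n, u_n).
s=0.000000, u=0.700000: f=-0.217000 → u ← 0.700000 + 0.46·(-0.217000) = 0.600180
s=0.460000, u=0.600180: f=-0.922056 → u ← 0.600180 + 0.46·(-0.922056) = 0.176034
s=0.920000, u=0.176034: f=-1.526571 → u ← 0.176034 + 0.46·(-1.526571) = -0.526188
s=1.380000, u=-0.526188: f=-2.044882 → u ← -0.526188 + 0.46·(-2.044882) = -1.466834
s=1.840000, u=-1.466834: f=-2.489282 → u ← -1.466834 + 0.46·(-2.489282) = -2.611903
u(2.3) ≈ -2.6119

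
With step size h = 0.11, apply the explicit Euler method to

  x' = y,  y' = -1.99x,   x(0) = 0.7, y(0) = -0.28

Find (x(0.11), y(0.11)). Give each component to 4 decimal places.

Euler on (x,y): x_{n+1} = x_n + h·x', y_{n+1} = y_n + h·y'.
0.000000: (0.700000, -0.280000); f=(-0.280000, -1.393000) → (0.669200, -0.433230)
(x(0.11), y(0.11)) ≈ (0.6692, -0.4332)

0.6692, -0.4332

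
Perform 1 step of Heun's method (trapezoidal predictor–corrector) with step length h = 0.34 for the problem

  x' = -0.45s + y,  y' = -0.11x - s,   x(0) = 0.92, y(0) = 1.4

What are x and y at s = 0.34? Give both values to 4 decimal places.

1.3641, 1.2989

Heun on (x,y): k1 = f(s_n, state_n); k2 = f(s_n + h, state_n + h·k1); state_{n+1} = state_n + (h/2)·(k1 + k2).
0.000000: (0.920000, 1.400000)
  k1 = (1.400000, -0.101200)
  predictor → (1.396000, 1.365592)
  k2 = (1.212592, -0.493560)
  → (1.364141, 1.298891)
(x(0.34), y(0.34)) ≈ (1.3641, 1.2989)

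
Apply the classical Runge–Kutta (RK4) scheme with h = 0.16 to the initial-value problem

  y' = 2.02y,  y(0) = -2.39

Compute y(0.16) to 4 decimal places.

RK4: k1 = f(x_n, y_n); k2 = f(x_n + h/2, y_n + (h/2)·k1); k3 = f(x_n + h/2, y_n + (h/2)·k2); k4 = f(x_n + h, y_n + h·k3); y_{n+1} = y_n + (h/6)·(k1 + 2k2 + 2k3 + k4).
x=0.000000, y=-2.390000:
  k1 = f(0.000000, -2.390000) = -4.827800
  k2 = f(0.080000, -2.776224) = -5.607972
  k3 = f(0.080000, -2.838638) = -5.734048
  k4 = f(0.160000, -3.307448) = -6.681044
  y ← -2.390000 + (0.16/6)·(k1 + 2k2 + 2k3 + k4) = -3.301810
y(0.16) ≈ -3.3018

-3.3018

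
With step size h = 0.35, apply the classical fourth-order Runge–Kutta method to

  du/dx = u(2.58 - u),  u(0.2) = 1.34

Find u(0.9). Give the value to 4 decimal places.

2.2386

RK4: k1 = f(x_n, u_n); k2 = f(x_n + h/2, u_n + (h/2)·k1); k3 = f(x_n + h/2, u_n + (h/2)·k2); k4 = f(x_n + h, u_n + h·k3); u_{n+1} = u_n + (h/6)·(k1 + 2k2 + 2k3 + k4).
x=0.200000, u=1.340000:
  k1 = f(0.200000, 1.340000) = 1.661600
  k2 = f(0.375000, 1.630780) = 1.547969
  k3 = f(0.375000, 1.610895) = 1.561127
  k4 = f(0.550000, 1.886394) = 1.308414
  u ← 1.340000 + (0.35/6)·(k1 + 2k2 + 2k3 + k4) = 1.875979
x=0.550000, u=1.875979:
  k1 = f(0.550000, 1.875979) = 1.320729
  k2 = f(0.725000, 2.107106) = 0.996437
  k3 = f(0.725000, 2.050355) = 1.085960
  k4 = f(0.900000, 2.256065) = 0.730819
  u ← 1.875979 + (0.35/6)·(k1 + 2k2 + 2k3 + k4) = 2.238599
u(0.9) ≈ 2.2386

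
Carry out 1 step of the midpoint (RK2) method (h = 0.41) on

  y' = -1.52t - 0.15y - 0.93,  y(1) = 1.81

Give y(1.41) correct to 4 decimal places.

0.6007

Midpoint: k1 = f(t_n, y_n); k2 = f(t_n + h/2, y_n + (h/2)·k1); y_{n+1} = y_n + h·k2.
t=1.000000, y=1.810000:
  k1 = f(1.000000, 1.810000) = -2.721500
  k2 = f(1.205000, 1.252093) = -2.949414
  y ← 1.810000 + 0.41·(-2.949414) = 0.600740
y(1.41) ≈ 0.6007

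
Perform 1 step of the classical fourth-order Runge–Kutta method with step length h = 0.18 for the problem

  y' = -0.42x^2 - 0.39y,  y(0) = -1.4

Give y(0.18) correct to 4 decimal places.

RK4: k1 = f(x_n, y_n); k2 = f(x_n + h/2, y_n + (h/2)·k1); k3 = f(x_n + h/2, y_n + (h/2)·k2); k4 = f(x_n + h, y_n + h·k3); y_{n+1} = y_n + (h/6)·(k1 + 2k2 + 2k3 + k4).
x=0.000000, y=-1.400000:
  k1 = f(0.000000, -1.400000) = 0.546000
  k2 = f(0.090000, -1.350860) = 0.523433
  k3 = f(0.090000, -1.352891) = 0.524225
  k4 = f(0.180000, -1.305639) = 0.495591
  y ← -1.400000 + (0.18/6)·(k1 + 2k2 + 2k3 + k4) = -1.305893
y(0.18) ≈ -1.3059

-1.3059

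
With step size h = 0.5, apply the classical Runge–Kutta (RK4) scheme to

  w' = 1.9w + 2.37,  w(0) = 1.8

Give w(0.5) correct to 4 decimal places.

6.6090

RK4: k1 = f(x_n, w_n); k2 = f(x_n + h/2, w_n + (h/2)·k1); k3 = f(x_n + h/2, w_n + (h/2)·k2); k4 = f(x_n + h, w_n + h·k3); w_{n+1} = w_n + (h/6)·(k1 + 2k2 + 2k3 + k4).
x=0.000000, w=1.800000:
  k1 = f(0.000000, 1.800000) = 5.790000
  k2 = f(0.250000, 3.247500) = 8.540250
  k3 = f(0.250000, 3.935062) = 9.846619
  k4 = f(0.500000, 6.723309) = 15.144288
  w ← 1.800000 + (0.5/6)·(k1 + 2k2 + 2k3 + k4) = 6.609002
w(0.5) ≈ 6.6090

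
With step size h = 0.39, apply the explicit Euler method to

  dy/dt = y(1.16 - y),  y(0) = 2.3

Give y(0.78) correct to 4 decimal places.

1.2189

Euler: y_{n+1} = y_n + h·f(t_n, y_n).
t=0.000000, y=2.300000: f=-2.622000 → y ← 2.300000 + 0.39·(-2.622000) = 1.277420
t=0.390000, y=1.277420: f=-0.149995 → y ← 1.277420 + 0.39·(-0.149995) = 1.218922
y(0.78) ≈ 1.2189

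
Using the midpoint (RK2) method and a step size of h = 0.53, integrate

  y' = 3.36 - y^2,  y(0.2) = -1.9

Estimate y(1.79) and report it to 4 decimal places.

Midpoint: k1 = f(t_n, y_n); k2 = f(t_n + h/2, y_n + (h/2)·k1); y_{n+1} = y_n + h·k2.
t=0.200000, y=-1.900000:
  k1 = f(0.200000, -1.900000) = -0.250000
  k2 = f(0.465000, -1.966250) = -0.506139
  y ← -1.900000 + 0.53·(-0.506139) = -2.168254
t=0.730000, y=-2.168254:
  k1 = f(0.730000, -2.168254) = -1.341324
  k2 = f(0.995000, -2.523705) = -3.009085
  y ← -2.168254 + 0.53·(-3.009085) = -3.763069
t=1.260000, y=-3.763069:
  k1 = f(1.260000, -3.763069) = -10.800686
  k2 = f(1.525000, -6.625250) = -40.533944
  y ← -3.763069 + 0.53·(-40.533944) = -25.246059
y(1.79) ≈ -25.2461

-25.2461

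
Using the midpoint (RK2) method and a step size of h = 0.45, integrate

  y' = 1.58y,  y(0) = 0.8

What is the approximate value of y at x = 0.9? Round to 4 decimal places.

Midpoint: k1 = f(x_n, y_n); k2 = f(x_n + h/2, y_n + (h/2)·k1); y_{n+1} = y_n + h·k2.
x=0.000000, y=0.800000:
  k1 = f(0.000000, 0.800000) = 1.264000
  k2 = f(0.225000, 1.084400) = 1.713352
  y ← 0.800000 + 0.45·1.713352 = 1.571008
x=0.450000, y=1.571008:
  k1 = f(0.450000, 1.571008) = 2.482193
  k2 = f(0.675000, 2.129502) = 3.364613
  y ← 1.571008 + 0.45·3.364613 = 3.085084
y(0.9) ≈ 3.0851

3.0851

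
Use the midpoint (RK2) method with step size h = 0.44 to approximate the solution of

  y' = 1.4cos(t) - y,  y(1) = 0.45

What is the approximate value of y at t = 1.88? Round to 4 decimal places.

0.2125

Midpoint: k1 = f(t_n, y_n); k2 = f(t_n + h/2, y_n + (h/2)·k1); y_{n+1} = y_n + h·k2.
t=1.000000, y=0.450000:
  k1 = f(1.000000, 0.450000) = 0.306423
  k2 = f(1.220000, 0.517413) = -0.036309
  y ← 0.450000 + 0.44·(-0.036309) = 0.434024
t=1.440000, y=0.434024:
  k1 = f(1.440000, 0.434024) = -0.251431
  k2 = f(1.660000, 0.378709) = -0.503429
  y ← 0.434024 + 0.44·(-0.503429) = 0.212515
y(1.88) ≈ 0.2125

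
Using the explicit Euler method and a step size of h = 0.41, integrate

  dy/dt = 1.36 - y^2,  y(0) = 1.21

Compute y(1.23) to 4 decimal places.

1.1662

Euler: y_{n+1} = y_n + h·f(t_n, y_n).
t=0.000000, y=1.210000: f=-0.104100 → y ← 1.210000 + 0.41·(-0.104100) = 1.167319
t=0.410000, y=1.167319: f=-0.002634 → y ← 1.167319 + 0.41·(-0.002634) = 1.166239
t=0.820000, y=1.166239: f=-0.000114 → y ← 1.166239 + 0.41·(-0.000114) = 1.166193
y(1.23) ≈ 1.1662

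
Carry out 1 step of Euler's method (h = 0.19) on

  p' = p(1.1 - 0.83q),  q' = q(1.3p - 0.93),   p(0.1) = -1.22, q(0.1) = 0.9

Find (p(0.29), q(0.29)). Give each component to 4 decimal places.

Euler on (p,q): p_{n+1} = p_n + h·p', q_{n+1} = q_n + h·q'.
0.100000: (-1.220000, 0.900000); f=(-0.430660, -2.264400) → (-1.301825, 0.469764)
(p(0.29), q(0.29)) ≈ (-1.3018, 0.4698)

-1.3018, 0.4698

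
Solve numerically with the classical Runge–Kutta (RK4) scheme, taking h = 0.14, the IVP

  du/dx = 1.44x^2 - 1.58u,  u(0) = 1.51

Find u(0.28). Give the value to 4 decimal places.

0.9796

RK4: k1 = f(x_n, u_n); k2 = f(x_n + h/2, u_n + (h/2)·k1); k3 = f(x_n + h/2, u_n + (h/2)·k2); k4 = f(x_n + h, u_n + h·k3); u_{n+1} = u_n + (h/6)·(k1 + 2k2 + 2k3 + k4).
x=0.000000, u=1.510000:
  k1 = f(0.000000, 1.510000) = -2.385800
  k2 = f(0.070000, 1.342994) = -2.114875
  k3 = f(0.070000, 1.361959) = -2.144839
  k4 = f(0.140000, 1.209723) = -1.883138
  u ← 1.510000 + (0.14/6)·(k1 + 2k2 + 2k3 + k4) = 1.211605
x=0.140000, u=1.211605:
  k1 = f(0.140000, 1.211605) = -1.886112
  k2 = f(0.210000, 1.079577) = -1.642228
  k3 = f(0.210000, 1.096649) = -1.669201
  k4 = f(0.280000, 0.977917) = -1.432212
  u ← 1.211605 + (0.14/6)·(k1 + 2k2 + 2k3 + k4) = 0.979644
u(0.28) ≈ 0.9796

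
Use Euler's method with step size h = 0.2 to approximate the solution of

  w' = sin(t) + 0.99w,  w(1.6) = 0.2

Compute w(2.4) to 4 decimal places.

Euler: w_{n+1} = w_n + h·f(t_n, w_n).
t=1.600000, w=0.200000: f=1.197574 → w ← 0.200000 + 0.2·1.197574 = 0.439515
t=1.800000, w=0.439515: f=1.408967 → w ← 0.439515 + 0.2·1.408967 = 0.721308
t=2.000000, w=0.721308: f=1.623393 → w ← 0.721308 + 0.2·1.623393 = 1.045987
t=2.200000, w=1.045987: f=1.844023 → w ← 1.045987 + 0.2·1.844023 = 1.414791
w(2.4) ≈ 1.4148

1.4148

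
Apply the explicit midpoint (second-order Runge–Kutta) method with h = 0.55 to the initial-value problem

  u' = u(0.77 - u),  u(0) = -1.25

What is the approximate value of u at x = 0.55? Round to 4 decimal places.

-4.1528

Midpoint: k1 = f(x_n, u_n); k2 = f(x_n + h/2, u_n + (h/2)·k1); u_{n+1} = u_n + h·k2.
x=0.000000, u=-1.250000:
  k1 = f(0.000000, -1.250000) = -2.525000
  k2 = f(0.275000, -1.944375) = -5.277763
  u ← -1.250000 + 0.55·(-5.277763) = -4.152770
u(0.55) ≈ -4.1528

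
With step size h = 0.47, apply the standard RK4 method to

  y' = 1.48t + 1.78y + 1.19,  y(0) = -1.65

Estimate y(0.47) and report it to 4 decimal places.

RK4: k1 = f(t_n, y_n); k2 = f(t_n + h/2, y_n + (h/2)·k1); k3 = f(t_n + h/2, y_n + (h/2)·k2); k4 = f(t_n + h, y_n + h·k3); y_{n+1} = y_n + (h/6)·(k1 + 2k2 + 2k3 + k4).
t=0.000000, y=-1.650000:
  k1 = f(0.000000, -1.650000) = -1.747000
  k2 = f(0.235000, -2.060545) = -2.129970
  k3 = f(0.235000, -2.150543) = -2.290166
  k4 = f(0.470000, -2.726378) = -2.967353
  y ← -1.650000 + (0.47/6)·(k1 + 2k2 + 2k3 + k4) = -2.711779
y(0.47) ≈ -2.7118

-2.7118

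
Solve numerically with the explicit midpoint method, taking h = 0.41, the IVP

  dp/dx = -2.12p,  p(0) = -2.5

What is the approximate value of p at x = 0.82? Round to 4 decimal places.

Midpoint: k1 = f(x_n, p_n); k2 = f(x_n + h/2, p_n + (h/2)·k1); p_{n+1} = p_n + h·k2.
x=0.000000, p=-2.500000:
  k1 = f(0.000000, -2.500000) = 5.300000
  k2 = f(0.205000, -1.413500) = 2.996620
  p ← -2.500000 + 0.41·2.996620 = -1.271386
x=0.410000, p=-1.271386:
  k1 = f(0.410000, -1.271386) = 2.695338
  k2 = f(0.615000, -0.718842) = 1.523944
  p ← -1.271386 + 0.41·1.523944 = -0.646569
p(0.82) ≈ -0.6466

-0.6466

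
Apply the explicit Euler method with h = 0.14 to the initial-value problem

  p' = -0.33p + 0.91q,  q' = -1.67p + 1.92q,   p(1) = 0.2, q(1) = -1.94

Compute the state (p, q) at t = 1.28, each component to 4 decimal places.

Euler on (p,q): p_{n+1} = p_n + h·p', q_{n+1} = q_n + h·q'.
1.000000: (0.200000, -1.940000); f=(-1.831400, -4.058800) → (-0.056396, -2.508232)
1.140000: (-0.056396, -2.508232); f=(-2.263880, -4.721624) → (-0.373339, -3.169259)
(p(1.28), q(1.28)) ≈ (-0.3733, -3.1693)

-0.3733, -3.1693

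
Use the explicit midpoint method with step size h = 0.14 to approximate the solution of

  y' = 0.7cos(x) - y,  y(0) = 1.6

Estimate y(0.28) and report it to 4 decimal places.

Midpoint: k1 = f(x_n, y_n); k2 = f(x_n + h/2, y_n + (h/2)·k1); y_{n+1} = y_n + h·k2.
x=0.000000, y=1.600000:
  k1 = f(0.000000, 1.600000) = -0.900000
  k2 = f(0.070000, 1.537000) = -0.838714
  y ← 1.600000 + 0.14·(-0.838714) = 1.482580
x=0.140000, y=1.482580:
  k1 = f(0.140000, 1.482580) = -0.789429
  k2 = f(0.210000, 1.427320) = -0.742698
  y ← 1.482580 + 0.14·(-0.742698) = 1.378602
y(0.28) ≈ 1.3786

1.3786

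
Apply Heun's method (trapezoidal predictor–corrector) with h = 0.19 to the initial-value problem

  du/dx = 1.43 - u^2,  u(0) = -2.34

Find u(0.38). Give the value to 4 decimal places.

Heun: k1 = f(x_n, u_n); k2 = f(x_n + h, u_n + h·k1); u_{n+1} = u_n + (h/2)·(k1 + k2).
x=0.000000, u=-2.340000:
  k1 = f(0.000000, -2.340000) = -4.045600
  k2 = f(0.190000, -3.108664) = -8.233792
  u ← -2.340000 + (0.19/2)·(-4.045600 + (-8.233792)) = -3.506542
x=0.190000, u=-3.506542:
  k1 = f(0.190000, -3.506542) = -10.865838
  k2 = f(0.380000, -5.571052) = -29.606615
  u ← -3.506542 + (0.19/2)·(-10.865838 + (-29.606615)) = -7.351425
u(0.38) ≈ -7.3514

-7.3514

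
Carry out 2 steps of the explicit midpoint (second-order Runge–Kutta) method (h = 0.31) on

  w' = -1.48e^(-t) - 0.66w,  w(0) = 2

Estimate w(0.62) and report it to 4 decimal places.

Midpoint: k1 = f(t_n, w_n); k2 = f(t_n + h/2, w_n + (h/2)·k1); w_{n+1} = w_n + h·k2.
t=0.000000, w=2.000000:
  k1 = f(0.000000, 2.000000) = -2.800000
  k2 = f(0.155000, 1.566000) = -2.301054
  w ← 2.000000 + 0.31·(-2.301054) = 1.286673
t=0.310000, w=1.286673:
  k1 = f(0.310000, 1.286673) = -1.934706
  k2 = f(0.465000, 0.986794) = -1.580924
  w ← 1.286673 + 0.31·(-1.580924) = 0.796587
w(0.62) ≈ 0.7966

0.7966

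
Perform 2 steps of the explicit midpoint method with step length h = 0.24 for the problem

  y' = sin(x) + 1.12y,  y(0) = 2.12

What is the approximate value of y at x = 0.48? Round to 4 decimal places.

3.7397

Midpoint: k1 = f(x_n, y_n); k2 = f(x_n + h/2, y_n + (h/2)·k1); y_{n+1} = y_n + h·k2.
x=0.000000, y=2.120000:
  k1 = f(0.000000, 2.120000) = 2.374400
  k2 = f(0.120000, 2.404928) = 2.813232
  y ← 2.120000 + 0.24·2.813232 = 2.795176
x=0.240000, y=2.795176:
  k1 = f(0.240000, 2.795176) = 3.368299
  k2 = f(0.360000, 3.199371) = 3.935570
  y ← 2.795176 + 0.24·3.935570 = 3.739712
y(0.48) ≈ 3.7397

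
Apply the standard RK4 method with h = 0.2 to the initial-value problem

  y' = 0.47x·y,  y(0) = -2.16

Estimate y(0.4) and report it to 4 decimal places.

-2.2428

RK4: k1 = f(x_n, y_n); k2 = f(x_n + h/2, y_n + (h/2)·k1); k3 = f(x_n + h/2, y_n + (h/2)·k2); k4 = f(x_n + h, y_n + h·k3); y_{n+1} = y_n + (h/6)·(k1 + 2k2 + 2k3 + k4).
x=0.000000, y=-2.160000:
  k1 = f(0.000000, -2.160000) = 0.000000
  k2 = f(0.100000, -2.160000) = -0.101520
  k3 = f(0.100000, -2.170152) = -0.101997
  k4 = f(0.200000, -2.180399) = -0.204958
  y ← -2.160000 + (0.2/6)·(k1 + 2k2 + 2k3 + k4) = -2.180400
x=0.200000, y=-2.180400:
  k1 = f(0.200000, -2.180400) = -0.204958
  k2 = f(0.300000, -2.200895) = -0.310326
  k3 = f(0.300000, -2.211432) = -0.311812
  k4 = f(0.400000, -2.242762) = -0.421639
  y ← -2.180400 + (0.2/6)·(k1 + 2k2 + 2k3 + k4) = -2.242762
y(0.4) ≈ -2.2428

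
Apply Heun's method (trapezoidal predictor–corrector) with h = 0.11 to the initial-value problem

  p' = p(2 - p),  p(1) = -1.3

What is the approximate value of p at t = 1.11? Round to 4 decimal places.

-1.9035

Heun: k1 = f(t_n, p_n); k2 = f(t_n + h, p_n + h·k1); p_{n+1} = p_n + (h/2)·(k1 + k2).
t=1.000000, p=-1.300000:
  k1 = f(1.000000, -1.300000) = -4.290000
  k2 = f(1.110000, -1.771900) = -6.683430
  p ← -1.300000 + (0.11/2)·(-4.290000 + (-6.683430)) = -1.903539
p(1.11) ≈ -1.9035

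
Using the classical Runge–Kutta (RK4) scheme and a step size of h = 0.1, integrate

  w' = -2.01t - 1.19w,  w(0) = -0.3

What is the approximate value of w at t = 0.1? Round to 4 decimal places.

RK4: k1 = f(t_n, w_n); k2 = f(t_n + h/2, w_n + (h/2)·k1); k3 = f(t_n + h/2, w_n + (h/2)·k2); k4 = f(t_n + h, w_n + h·k3); w_{n+1} = w_n + (h/6)·(k1 + 2k2 + 2k3 + k4).
t=0.000000, w=-0.300000:
  k1 = f(0.000000, -0.300000) = 0.357000
  k2 = f(0.050000, -0.282150) = 0.235259
  k3 = f(0.050000, -0.288237) = 0.242502
  k4 = f(0.100000, -0.275750) = 0.127142
  w ← -0.300000 + (0.1/6)·(k1 + 2k2 + 2k3 + k4) = -0.276006
w(0.1) ≈ -0.2760

-0.2760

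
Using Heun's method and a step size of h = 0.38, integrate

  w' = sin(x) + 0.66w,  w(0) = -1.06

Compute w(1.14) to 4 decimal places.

-1.5016

Heun: k1 = f(x_n, w_n); k2 = f(x_n + h, w_n + h·k1); w_{n+1} = w_n + (h/2)·(k1 + k2).
x=0.000000, w=-1.060000:
  k1 = f(0.000000, -1.060000) = -0.699600
  k2 = f(0.380000, -1.325848) = -0.504139
  w ← -1.060000 + (0.38/2)·(-0.699600 + (-0.504139)) = -1.288710
x=0.380000, w=-1.288710:
  k1 = f(0.380000, -1.288710) = -0.479628
  k2 = f(0.760000, -1.470969) = -0.281918
  w ← -1.288710 + (0.38/2)·(-0.479628 + (-0.281918)) = -1.433404
x=0.760000, w=-1.433404:
  k1 = f(0.760000, -1.433404) = -0.257125
  k2 = f(1.140000, -1.531112) = -0.101900
  w ← -1.433404 + (0.38/2)·(-0.257125 + (-0.101900)) = -1.501619
w(1.14) ≈ -1.5016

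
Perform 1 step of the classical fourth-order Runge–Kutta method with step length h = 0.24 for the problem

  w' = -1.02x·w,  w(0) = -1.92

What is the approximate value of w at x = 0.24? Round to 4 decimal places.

-1.8644

RK4: k1 = f(x_n, w_n); k2 = f(x_n + h/2, w_n + (h/2)·k1); k3 = f(x_n + h/2, w_n + (h/2)·k2); k4 = f(x_n + h, w_n + h·k3); w_{n+1} = w_n + (h/6)·(k1 + 2k2 + 2k3 + k4).
x=0.000000, w=-1.920000:
  k1 = f(0.000000, -1.920000) = 0.000000
  k2 = f(0.120000, -1.920000) = 0.235008
  k3 = f(0.120000, -1.891799) = 0.231556
  k4 = f(0.240000, -1.864427) = 0.456412
  w ← -1.920000 + (0.24/6)·(k1 + 2k2 + 2k3 + k4) = -1.864418
w(0.24) ≈ -1.8644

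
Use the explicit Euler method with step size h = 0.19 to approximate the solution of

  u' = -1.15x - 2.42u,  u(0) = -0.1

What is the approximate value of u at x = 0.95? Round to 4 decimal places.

Euler: u_{n+1} = u_n + h·f(x_n, u_n).
x=0.000000, u=-0.100000: f=0.242000 → u ← -0.100000 + 0.19·0.242000 = -0.054020
x=0.190000, u=-0.054020: f=-0.087772 → u ← -0.054020 + 0.19·(-0.087772) = -0.070697
x=0.380000, u=-0.070697: f=-0.265914 → u ← -0.070697 + 0.19·(-0.265914) = -0.121220
x=0.570000, u=-0.121220: f=-0.362147 → u ← -0.121220 + 0.19·(-0.362147) = -0.190028
x=0.760000, u=-0.190028: f=-0.414132 → u ← -0.190028 + 0.19·(-0.414132) = -0.268713
u(0.95) ≈ -0.2687

-0.2687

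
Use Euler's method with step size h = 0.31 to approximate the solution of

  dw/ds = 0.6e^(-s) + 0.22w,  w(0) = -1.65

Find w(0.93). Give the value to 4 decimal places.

Euler: w_{n+1} = w_n + h·f(s_n, w_n).
s=0.000000, w=-1.650000: f=0.237000 → w ← -1.650000 + 0.31·0.237000 = -1.576530
s=0.310000, w=-1.576530: f=0.093232 → w ← -1.576530 + 0.31·0.093232 = -1.547628
s=0.620000, w=-1.547628: f=-0.017712 → w ← -1.547628 + 0.31·(-0.017712) = -1.553119
w(0.93) ≈ -1.5531

-1.5531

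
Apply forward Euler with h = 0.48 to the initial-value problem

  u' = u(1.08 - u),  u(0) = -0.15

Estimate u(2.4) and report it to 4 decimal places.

Euler: u_{n+1} = u_n + h·f(t_n, u_n).
t=0.000000, u=-0.150000: f=-0.184500 → u ← -0.150000 + 0.48·(-0.184500) = -0.238560
t=0.480000, u=-0.238560: f=-0.314556 → u ← -0.238560 + 0.48·(-0.314556) = -0.389547
t=0.960000, u=-0.389547: f=-0.572457 → u ← -0.389547 + 0.48·(-0.572457) = -0.664326
t=1.440000, u=-0.664326: f=-1.158801 → u ← -0.664326 + 0.48·(-1.158801) = -1.220551
t=1.920000, u=-1.220551: f=-2.807939 → u ← -1.220551 + 0.48·(-2.807939) = -2.568362
u(2.4) ≈ -2.5684

-2.5684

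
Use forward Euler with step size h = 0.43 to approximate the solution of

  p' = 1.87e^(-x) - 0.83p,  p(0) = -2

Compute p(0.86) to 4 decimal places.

Euler: p_{n+1} = p_n + h·f(x_n, p_n).
x=0.000000, p=-2.000000: f=3.530000 → p ← -2.000000 + 0.43·3.530000 = -0.482100
x=0.430000, p=-0.482100: f=1.616595 → p ← -0.482100 + 0.43·1.616595 = 0.213036
p(0.86) ≈ 0.2130

0.2130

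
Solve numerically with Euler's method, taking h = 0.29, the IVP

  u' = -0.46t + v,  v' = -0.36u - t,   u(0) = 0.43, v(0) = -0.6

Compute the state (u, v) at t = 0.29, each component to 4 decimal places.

0.2560, -0.6449

Euler on (u,v): u_{n+1} = u_n + h·u', v_{n+1} = v_n + h·v'.
0.000000: (0.430000, -0.600000); f=(-0.600000, -0.154800) → (0.256000, -0.644892)
(u(0.29), v(0.29)) ≈ (0.2560, -0.6449)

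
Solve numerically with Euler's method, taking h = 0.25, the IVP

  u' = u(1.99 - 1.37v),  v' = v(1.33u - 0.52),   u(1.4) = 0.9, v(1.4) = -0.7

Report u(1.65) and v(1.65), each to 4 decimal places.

1.5635, -0.8185

Euler on (u,v): u_{n+1} = u_n + h·u', v_{n+1} = v_n + h·v'.
1.400000: (0.900000, -0.700000); f=(2.654100, -0.473900) → (1.563525, -0.818475)
(u(1.65), v(1.65)) ≈ (1.5635, -0.8185)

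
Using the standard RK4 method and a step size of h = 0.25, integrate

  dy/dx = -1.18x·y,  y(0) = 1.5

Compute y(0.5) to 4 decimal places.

RK4: k1 = f(x_n, y_n); k2 = f(x_n + h/2, y_n + (h/2)·k1); k3 = f(x_n + h/2, y_n + (h/2)·k2); k4 = f(x_n + h, y_n + h·k3); y_{n+1} = y_n + (h/6)·(k1 + 2k2 + 2k3 + k4).
x=0.000000, y=1.500000:
  k1 = f(0.000000, 1.500000) = 0.000000
  k2 = f(0.125000, 1.500000) = -0.221250
  k3 = f(0.125000, 1.472344) = -0.217171
  k4 = f(0.250000, 1.445707) = -0.426484
  y ← 1.500000 + (0.25/6)·(k1 + 2k2 + 2k3 + k4) = 1.445695
x=0.250000, y=1.445695:
  k1 = f(0.250000, 1.445695) = -0.426480
  k2 = f(0.375000, 1.392385) = -0.616130
  k3 = f(0.375000, 1.368679) = -0.605640
  k4 = f(0.500000, 1.294285) = -0.763628
  y ← 1.445695 + (0.25/6)·(k1 + 2k2 + 2k3 + k4) = 1.294293
y(0.5) ≈ 1.2943

1.2943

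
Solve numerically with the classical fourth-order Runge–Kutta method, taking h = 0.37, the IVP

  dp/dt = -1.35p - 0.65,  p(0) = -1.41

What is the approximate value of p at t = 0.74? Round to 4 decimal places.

-0.8237

RK4: k1 = f(t_n, p_n); k2 = f(t_n + h/2, p_n + (h/2)·k1); k3 = f(t_n + h/2, p_n + (h/2)·k2); k4 = f(t_n + h, p_n + h·k3); p_{n+1} = p_n + (h/6)·(k1 + 2k2 + 2k3 + k4).
t=0.000000, p=-1.410000:
  k1 = f(0.000000, -1.410000) = 1.253500
  k2 = f(0.185000, -1.178103) = 0.940438
  k3 = f(0.185000, -1.236019) = 1.018626
  k4 = f(0.370000, -1.033109) = 0.744697
  p ← -1.410000 + (0.37/6)·(k1 + 2k2 + 2k3 + k4) = -1.045160
t=0.370000, p=-1.045160:
  k1 = f(0.370000, -1.045160) = 0.760966
  k2 = f(0.555000, -0.904381) = 0.570915
  k3 = f(0.555000, -0.939541) = 0.618380
  k4 = f(0.740000, -0.816359) = 0.452085
  p ← -1.045160 + (0.37/6)·(k1 + 2k2 + 2k3 + k4) = -0.823675
p(0.74) ≈ -0.8237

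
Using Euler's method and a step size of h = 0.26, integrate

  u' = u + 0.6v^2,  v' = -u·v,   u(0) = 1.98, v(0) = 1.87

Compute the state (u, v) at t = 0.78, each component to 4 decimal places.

4.9943, -0.0056

Euler on (u,v): u_{n+1} = u_n + h·u', v_{n+1} = v_n + h·v'.
0.000000: (1.980000, 1.870000); f=(4.078140, -3.702600) → (3.040316, 0.907324)
0.260000: (3.040316, 0.907324); f=(3.534259, -2.758552) → (3.959224, 0.190100)
0.520000: (3.959224, 0.190100); f=(3.980907, -0.752650) → (4.994259, -0.005589)
(u(0.78), v(0.78)) ≈ (4.9943, -0.0056)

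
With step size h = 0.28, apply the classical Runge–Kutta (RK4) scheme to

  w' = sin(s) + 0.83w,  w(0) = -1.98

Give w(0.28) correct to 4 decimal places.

RK4: k1 = f(s_n, w_n); k2 = f(s_n + h/2, w_n + (h/2)·k1); k3 = f(s_n + h/2, w_n + (h/2)·k2); k4 = f(s_n + h, w_n + h·k3); w_{n+1} = w_n + (h/6)·(k1 + 2k2 + 2k3 + k4).
s=0.000000, w=-1.980000:
  k1 = f(0.000000, -1.980000) = -1.643400
  k2 = f(0.140000, -2.210076) = -1.694820
  k3 = f(0.140000, -2.217275) = -1.700795
  k4 = f(0.280000, -2.456223) = -1.762309
  w ← -1.980000 + (0.28/6)·(k1 + 2k2 + 2k3 + k4) = -2.455857
w(0.28) ≈ -2.4559

-2.4559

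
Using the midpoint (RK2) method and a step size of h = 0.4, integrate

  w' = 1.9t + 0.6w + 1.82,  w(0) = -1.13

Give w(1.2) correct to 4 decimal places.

Midpoint: k1 = f(t_n, w_n); k2 = f(t_n + h/2, w_n + (h/2)·k1); w_{n+1} = w_n + h·k2.
t=0.000000, w=-1.130000:
  k1 = f(0.000000, -1.130000) = 1.142000
  k2 = f(0.200000, -0.901600) = 1.659040
  w ← -1.130000 + 0.4·1.659040 = -0.466384
t=0.400000, w=-0.466384:
  k1 = f(0.400000, -0.466384) = 2.300170
  k2 = f(0.600000, -0.006350) = 2.956190
  w ← -0.466384 + 0.4·2.956190 = 0.716092
t=0.800000, w=0.716092:
  k1 = f(0.800000, 0.716092) = 3.769655
  k2 = f(1.000000, 1.470023) = 4.602014
  w ← 0.716092 + 0.4·4.602014 = 2.556898
w(1.2) ≈ 2.5569

2.5569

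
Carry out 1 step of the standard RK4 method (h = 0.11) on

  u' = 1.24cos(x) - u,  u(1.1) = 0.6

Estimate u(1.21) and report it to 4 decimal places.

0.5895

RK4: k1 = f(x_n, u_n); k2 = f(x_n + h/2, u_n + (h/2)·k1); k3 = f(x_n + h/2, u_n + (h/2)·k2); k4 = f(x_n + h, u_n + h·k3); u_{n+1} = u_n + (h/6)·(k1 + 2k2 + 2k3 + k4).
x=1.100000, u=0.600000:
  k1 = f(1.100000, 0.600000) = -0.037541
  k2 = f(1.155000, 0.597935) = -0.097076
  k3 = f(1.155000, 0.594661) = -0.093802
  k4 = f(1.210000, 0.589682) = -0.151938
  u ← 0.600000 + (0.11/6)·(k1 + 2k2 + 2k3 + k4) = 0.589527
u(1.21) ≈ 0.5895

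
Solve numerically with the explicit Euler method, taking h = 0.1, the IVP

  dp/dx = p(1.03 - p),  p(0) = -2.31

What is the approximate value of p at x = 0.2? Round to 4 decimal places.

-4.3485

Euler: p_{n+1} = p_n + h·f(x_n, p_n).
x=0.000000, p=-2.310000: f=-7.715400 → p ← -2.310000 + 0.1·(-7.715400) = -3.081540
x=0.100000, p=-3.081540: f=-12.669875 → p ← -3.081540 + 0.1·(-12.669875) = -4.348527
p(0.2) ≈ -4.3485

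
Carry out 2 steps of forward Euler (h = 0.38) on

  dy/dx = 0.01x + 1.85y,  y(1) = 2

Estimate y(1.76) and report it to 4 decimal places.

5.8121

Euler: y_{n+1} = y_n + h·f(x_n, y_n).
x=1.000000, y=2.000000: f=3.710000 → y ← 2.000000 + 0.38·3.710000 = 3.409800
x=1.380000, y=3.409800: f=6.321930 → y ← 3.409800 + 0.38·6.321930 = 5.812133
y(1.76) ≈ 5.8121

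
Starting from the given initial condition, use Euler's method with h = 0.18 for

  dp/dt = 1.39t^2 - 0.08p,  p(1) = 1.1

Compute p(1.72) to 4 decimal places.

2.6654

Euler: p_{n+1} = p_n + h·f(t_n, p_n).
t=1.000000, p=1.100000: f=1.302000 → p ← 1.100000 + 0.18·1.302000 = 1.334360
t=1.180000, p=1.334360: f=1.828687 → p ← 1.334360 + 0.18·1.828687 = 1.663524
t=1.360000, p=1.663524: f=2.437862 → p ← 1.663524 + 0.18·2.437862 = 2.102339
t=1.540000, p=2.102339: f=3.128337 → p ← 2.102339 + 0.18·3.128337 = 2.665440
p(1.72) ≈ 2.6654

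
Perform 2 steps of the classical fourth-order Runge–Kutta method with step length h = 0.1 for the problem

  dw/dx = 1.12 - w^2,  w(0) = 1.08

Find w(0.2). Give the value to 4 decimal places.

1.0725

RK4: k1 = f(x_n, w_n); k2 = f(x_n + h/2, w_n + (h/2)·k1); k3 = f(x_n + h/2, w_n + (h/2)·k2); k4 = f(x_n + h, w_n + h·k3); w_{n+1} = w_n + (h/6)·(k1 + 2k2 + 2k3 + k4).
x=0.000000, w=1.080000:
  k1 = f(0.000000, 1.080000) = -0.046400
  k2 = f(0.050000, 1.077680) = -0.041394
  k3 = f(0.050000, 1.077930) = -0.041934
  k4 = f(0.100000, 1.075807) = -0.037360
  w ← 1.080000 + (0.1/6)·(k1 + 2k2 + 2k3 + k4) = 1.075826
x=0.100000, w=1.075826:
  k1 = f(0.100000, 1.075826) = -0.037402
  k2 = f(0.150000, 1.073956) = -0.033382
  k3 = f(0.150000, 1.074157) = -0.033814
  k4 = f(0.200000, 1.072445) = -0.030138
  w ← 1.075826 + (0.1/6)·(k1 + 2k2 + 2k3 + k4) = 1.072461
w(0.2) ≈ 1.0725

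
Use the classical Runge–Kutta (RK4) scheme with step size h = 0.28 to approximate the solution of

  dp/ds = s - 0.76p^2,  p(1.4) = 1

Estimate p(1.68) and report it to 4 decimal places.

1.1781

RK4: k1 = f(s_n, p_n); k2 = f(s_n + h/2, p_n + (h/2)·k1); k3 = f(s_n + h/2, p_n + (h/2)·k2); k4 = f(s_n + h, p_n + h·k3); p_{n+1} = p_n + (h/6)·(k1 + 2k2 + 2k3 + k4).
s=1.400000, p=1.000000:
  k1 = f(1.400000, 1.000000) = 0.640000
  k2 = f(1.540000, 1.089600) = 0.637707
  k3 = f(1.540000, 1.089279) = 0.638238
  k4 = f(1.680000, 1.178707) = 0.624094
  p ← 1.000000 + (0.28/6)·(k1 + 2k2 + 2k3 + k4) = 1.178079
p(1.68) ≈ 1.1781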